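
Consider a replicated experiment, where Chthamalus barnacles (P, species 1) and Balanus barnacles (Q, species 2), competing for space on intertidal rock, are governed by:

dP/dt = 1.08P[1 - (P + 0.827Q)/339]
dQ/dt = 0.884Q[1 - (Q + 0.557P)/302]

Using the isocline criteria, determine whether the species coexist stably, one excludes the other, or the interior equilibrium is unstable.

stable coexistence

Compare the nullcline intercepts: K1/α12 = 339/0.827 = 410 > K2 = 302; K2/α21 = 302/0.557 = 542 > K1 = 339.
Since both inequalities hold, each species can invade when rare, so the interior equilibrium is stable.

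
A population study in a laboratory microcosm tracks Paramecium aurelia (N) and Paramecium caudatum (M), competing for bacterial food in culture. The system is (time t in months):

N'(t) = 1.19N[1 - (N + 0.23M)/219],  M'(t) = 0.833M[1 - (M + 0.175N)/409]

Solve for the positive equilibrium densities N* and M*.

Setting both brackets to zero gives the nullclines N + 0.23M = 219 and 0.175N + M = 409.
Substituting M = 409 - 0.175N into the first: N(1 - 0.23·0.175) = 219 - 0.23·409.
So N* = 125/0.96 = 130, and then M* = 409 - 0.175·130 = 386.

N* ≈ 130, M* ≈ 386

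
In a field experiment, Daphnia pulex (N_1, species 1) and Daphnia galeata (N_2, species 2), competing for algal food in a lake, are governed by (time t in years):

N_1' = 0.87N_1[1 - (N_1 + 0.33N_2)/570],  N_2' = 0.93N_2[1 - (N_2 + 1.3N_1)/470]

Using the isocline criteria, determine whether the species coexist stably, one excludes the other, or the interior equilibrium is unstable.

species 1 excludes species 2

Compare the nullcline intercepts: K1/α12 = 570/0.33 = 1730 > K2 = 470; K2/α21 = 470/1.3 = 362 < K1 = 570.
Since the inequalities point opposite ways, species 1 can invade but species 2 cannot.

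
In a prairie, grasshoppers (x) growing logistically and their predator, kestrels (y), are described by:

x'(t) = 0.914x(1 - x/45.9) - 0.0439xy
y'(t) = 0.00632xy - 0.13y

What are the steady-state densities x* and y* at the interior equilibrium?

x* ≈ 20.6, y* ≈ 11.5

From dy/dt = 0 with y > 0: 0.00632x* = 0.13, so x* = 20.6.
Substitute into dx/dt = 0: 0.914(1 - 20.6/45.9) = 0.0439y*.
The bracket is 0.552, giving y* = 0.504/0.0439 = 11.5.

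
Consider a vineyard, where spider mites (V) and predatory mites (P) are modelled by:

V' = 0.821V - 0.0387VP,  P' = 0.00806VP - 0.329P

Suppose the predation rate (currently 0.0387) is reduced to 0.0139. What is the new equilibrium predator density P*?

At the interior fixed point, setting dV/dt = 0 with V > 0 fixes P* = (prey growth rate)/(VP coefficient) — independent of the other coefficients.
With the change, P* = 0.821/0.0139 = 59.1; it rises from 21.2.

P* ≈ 59.1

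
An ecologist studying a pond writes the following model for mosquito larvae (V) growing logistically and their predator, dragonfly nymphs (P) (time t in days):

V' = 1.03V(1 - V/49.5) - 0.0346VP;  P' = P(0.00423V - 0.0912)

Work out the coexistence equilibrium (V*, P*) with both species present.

V* ≈ 21.6, P* ≈ 16.8

From dP/dt = 0 with P > 0: 0.00423V* = 0.0912, so V* = 21.6.
Substitute into dV/dt = 0: 1.03(1 - 21.6/49.5) = 0.0346P*.
The bracket is 0.564, giving P* = 0.581/0.0346 = 16.8.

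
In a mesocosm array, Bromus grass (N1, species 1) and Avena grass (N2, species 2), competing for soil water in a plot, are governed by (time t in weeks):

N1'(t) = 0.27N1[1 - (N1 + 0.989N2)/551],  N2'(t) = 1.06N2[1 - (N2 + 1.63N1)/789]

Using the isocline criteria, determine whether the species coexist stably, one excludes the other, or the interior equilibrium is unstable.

unstable coexistence (outcome depends on initial conditions)

Compare the nullcline intercepts: K1/α12 = 551/0.989 = 557 < K2 = 789; K2/α21 = 789/1.63 = 484 < K1 = 551.
Since both are reversed, neither can invade when rare; the interior point is a saddle.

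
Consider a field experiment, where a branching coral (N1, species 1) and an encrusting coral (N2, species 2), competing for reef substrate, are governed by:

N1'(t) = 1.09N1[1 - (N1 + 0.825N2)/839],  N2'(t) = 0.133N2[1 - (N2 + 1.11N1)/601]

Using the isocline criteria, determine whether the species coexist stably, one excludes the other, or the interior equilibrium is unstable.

species 1 excludes species 2

Compare the nullcline intercepts: K1/α12 = 839/0.825 = 1020 > K2 = 601; K2/α21 = 601/1.11 = 541 < K1 = 839.
Since the inequalities point opposite ways, species 1 can invade but species 2 cannot.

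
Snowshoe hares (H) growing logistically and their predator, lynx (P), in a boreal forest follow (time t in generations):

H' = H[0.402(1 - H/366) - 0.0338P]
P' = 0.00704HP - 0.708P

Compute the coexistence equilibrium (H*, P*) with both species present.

H* ≈ 101, P* ≈ 8.63

From dP/dt = 0 with P > 0: 0.00704H* = 0.708, so H* = 101.
Substitute into dH/dt = 0: 0.402(1 - 101/366) = 0.0338P*.
The bracket is 0.725, giving P* = 0.292/0.0338 = 8.63.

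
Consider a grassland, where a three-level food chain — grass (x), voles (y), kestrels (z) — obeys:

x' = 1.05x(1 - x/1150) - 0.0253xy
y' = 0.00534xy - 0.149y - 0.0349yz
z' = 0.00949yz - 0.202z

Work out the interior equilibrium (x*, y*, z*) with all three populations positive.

From dz/dt = 0: 0.00949y* = 0.202, so y* = 21.3.
From dx/dt = 0: 1.05(1 - x*/1150) = 0.0253·21.3, giving x* = 1150·(1 - 0.513) = 560.
From dy/dt = 0: 0.00534·560 - 0.149 = 0.0349z*, so z* = 2.84/0.0349 = 81.4.

x* ≈ 560, y* ≈ 21.3, z* ≈ 81.4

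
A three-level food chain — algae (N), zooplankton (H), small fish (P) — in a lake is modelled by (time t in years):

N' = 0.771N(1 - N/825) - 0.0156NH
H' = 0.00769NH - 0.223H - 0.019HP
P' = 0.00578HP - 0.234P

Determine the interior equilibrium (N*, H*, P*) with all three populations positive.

From dP/dt = 0: 0.00578H* = 0.234, so H* = 40.5.
From dN/dt = 0: 0.771(1 - N*/825) = 0.0156·40.5, giving N* = 825·(1 - 0.819) = 149.
From dH/dt = 0: 0.00769·149 - 0.223 = 0.019P*, so P* = 0.924/0.019 = 48.7.

N* ≈ 149, H* ≈ 40.5, P* ≈ 48.7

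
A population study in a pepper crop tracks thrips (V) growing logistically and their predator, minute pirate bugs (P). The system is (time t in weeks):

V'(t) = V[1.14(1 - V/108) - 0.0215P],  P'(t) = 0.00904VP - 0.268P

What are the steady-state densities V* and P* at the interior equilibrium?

From dP/dt = 0 with P > 0: 0.00904V* = 0.268, so V* = 29.6.
Substitute into dV/dt = 0: 1.14(1 - 29.6/108) = 0.0215P*.
The bracket is 0.725, giving P* = 0.827/0.0215 = 38.5.

V* ≈ 29.6, P* ≈ 38.5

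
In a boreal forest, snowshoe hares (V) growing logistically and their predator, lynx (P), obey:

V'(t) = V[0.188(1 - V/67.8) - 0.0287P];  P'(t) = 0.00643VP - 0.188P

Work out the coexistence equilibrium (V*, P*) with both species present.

From dP/dt = 0 with P > 0: 0.00643V* = 0.188, so V* = 29.2.
Substitute into dV/dt = 0: 0.188(1 - 29.2/67.8) = 0.0287P*.
The bracket is 0.569, giving P* = 0.107/0.0287 = 3.73.

V* ≈ 29.2, P* ≈ 3.73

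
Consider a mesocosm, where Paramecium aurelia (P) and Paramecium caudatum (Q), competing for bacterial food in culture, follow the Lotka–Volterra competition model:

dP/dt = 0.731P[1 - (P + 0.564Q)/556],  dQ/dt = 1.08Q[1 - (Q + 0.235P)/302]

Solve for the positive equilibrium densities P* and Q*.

Setting both brackets to zero gives the nullclines P + 0.564Q = 556 and 0.235P + Q = 302.
Substituting Q = 302 - 0.235P into the first: P(1 - 0.564·0.235) = 556 - 0.564·302.
So P* = 386/0.867 = 445, and then Q* = 302 - 0.235·445 = 198.

P* ≈ 445, Q* ≈ 198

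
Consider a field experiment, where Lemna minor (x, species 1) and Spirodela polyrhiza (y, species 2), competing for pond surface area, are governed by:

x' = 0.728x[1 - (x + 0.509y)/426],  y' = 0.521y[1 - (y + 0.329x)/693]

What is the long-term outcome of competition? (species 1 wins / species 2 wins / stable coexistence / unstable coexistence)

Compare the nullcline intercepts: K1/α12 = 426/0.509 = 837 > K2 = 693; K2/α21 = 693/0.329 = 2110 > K1 = 426.
Since both inequalities hold, each species can invade when rare, so the interior equilibrium is stable.

stable coexistence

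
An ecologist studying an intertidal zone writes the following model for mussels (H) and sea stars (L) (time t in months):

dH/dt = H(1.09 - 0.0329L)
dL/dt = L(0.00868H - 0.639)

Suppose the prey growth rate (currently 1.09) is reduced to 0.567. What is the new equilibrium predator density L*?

At the interior fixed point, setting dH/dt = 0 with H > 0 fixes L* = (prey growth rate)/(HL coefficient) — independent of the other coefficients.
With the change, L* = 0.567/0.0329 = 17.2; it falls from 33.1.

L* ≈ 17.2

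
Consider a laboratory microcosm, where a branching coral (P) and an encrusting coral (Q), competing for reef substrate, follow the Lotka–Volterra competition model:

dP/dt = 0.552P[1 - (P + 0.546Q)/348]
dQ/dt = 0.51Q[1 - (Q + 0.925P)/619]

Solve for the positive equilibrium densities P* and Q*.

Setting both brackets to zero gives the nullclines P + 0.546Q = 348 and 0.925P + Q = 619.
Substituting Q = 619 - 0.925P into the first: P(1 - 0.546·0.925) = 348 - 0.546·619.
So P* = 10/0.495 = 20.3, and then Q* = 619 - 0.925·20.3 = 600.

P* ≈ 20.3, Q* ≈ 600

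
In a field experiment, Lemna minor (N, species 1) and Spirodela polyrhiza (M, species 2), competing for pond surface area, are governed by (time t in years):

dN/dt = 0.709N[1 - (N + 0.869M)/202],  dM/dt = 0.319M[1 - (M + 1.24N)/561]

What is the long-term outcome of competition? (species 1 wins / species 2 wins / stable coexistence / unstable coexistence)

Compare the nullcline intercepts: K1/α12 = 202/0.869 = 232 < K2 = 561; K2/α21 = 561/1.24 = 452 > K1 = 202.
Since the inequalities point opposite ways, species 2 can invade but species 1 cannot.

species 2 excludes species 1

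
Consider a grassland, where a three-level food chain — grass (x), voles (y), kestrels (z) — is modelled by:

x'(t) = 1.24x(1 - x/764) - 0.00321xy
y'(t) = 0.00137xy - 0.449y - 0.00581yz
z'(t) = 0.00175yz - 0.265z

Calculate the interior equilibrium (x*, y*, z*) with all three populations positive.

x* ≈ 465, y* ≈ 151, z* ≈ 32.3

From dz/dt = 0: 0.00175y* = 0.265, so y* = 151.
From dx/dt = 0: 1.24(1 - x*/764) = 0.00321·151, giving x* = 764·(1 - 0.392) = 465.
From dy/dt = 0: 0.00137·465 - 0.449 = 0.00581z*, so z* = 0.187/0.00581 = 32.3.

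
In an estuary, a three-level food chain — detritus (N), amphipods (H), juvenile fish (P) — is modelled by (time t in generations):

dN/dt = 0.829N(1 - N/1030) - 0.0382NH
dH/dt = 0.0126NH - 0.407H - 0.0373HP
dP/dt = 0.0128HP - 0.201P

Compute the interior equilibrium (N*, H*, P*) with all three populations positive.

N* ≈ 285, H* ≈ 15.7, P* ≈ 85.3

From dP/dt = 0: 0.0128H* = 0.201, so H* = 15.7.
From dN/dt = 0: 0.829(1 - N*/1030) = 0.0382·15.7, giving N* = 1030·(1 - 0.724) = 285.
From dH/dt = 0: 0.0126·285 - 0.407 = 0.0373P*, so P* = 3.18/0.0373 = 85.3.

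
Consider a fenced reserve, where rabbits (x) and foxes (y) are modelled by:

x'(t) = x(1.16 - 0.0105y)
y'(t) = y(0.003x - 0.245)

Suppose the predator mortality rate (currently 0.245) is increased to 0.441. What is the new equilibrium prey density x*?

At the interior fixed point, setting dy/dt = 0 with y > 0 fixes x* = (predator death rate)/(xy coefficient) — independent of the other coefficients.
With the change, x* = 0.441/0.003 = 147; it rises from 81.7.

x* ≈ 147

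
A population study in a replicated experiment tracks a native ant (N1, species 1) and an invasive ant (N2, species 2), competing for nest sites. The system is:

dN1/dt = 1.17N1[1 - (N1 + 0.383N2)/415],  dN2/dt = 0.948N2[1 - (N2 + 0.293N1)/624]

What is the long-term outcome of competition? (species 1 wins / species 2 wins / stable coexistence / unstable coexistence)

stable coexistence

Compare the nullcline intercepts: K1/α12 = 415/0.383 = 1080 > K2 = 624; K2/α21 = 624/0.293 = 2130 > K1 = 415.
Since both inequalities hold, each species can invade when rare, so the interior equilibrium is stable.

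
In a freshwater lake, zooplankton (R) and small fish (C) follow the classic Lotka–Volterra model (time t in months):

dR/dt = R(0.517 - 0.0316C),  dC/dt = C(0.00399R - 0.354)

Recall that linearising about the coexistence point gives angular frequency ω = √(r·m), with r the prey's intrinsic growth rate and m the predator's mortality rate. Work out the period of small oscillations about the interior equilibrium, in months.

T ≈ 14.7 months

Here r = 0.517 and m = 0.354, so r·m = 0.183.
ω = √0.183 = 0.428 per month, hence T = 2π/ω ≈ 14.7 months.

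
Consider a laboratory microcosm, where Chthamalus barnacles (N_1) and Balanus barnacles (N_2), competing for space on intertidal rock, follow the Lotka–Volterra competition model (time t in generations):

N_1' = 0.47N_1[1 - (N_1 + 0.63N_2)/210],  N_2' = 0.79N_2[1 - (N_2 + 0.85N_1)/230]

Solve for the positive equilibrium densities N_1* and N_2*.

Setting both brackets to zero gives the nullclines N_1 + 0.63N_2 = 210 and 0.85N_1 + N_2 = 230.
Substituting N_2 = 230 - 0.85N_1 into the first: N_1(1 - 0.63·0.85) = 210 - 0.63·230.
So N_1* = 65.1/0.465 = 140, and then N_2* = 230 - 0.85·140 = 111.

N_1* ≈ 140, N_2* ≈ 111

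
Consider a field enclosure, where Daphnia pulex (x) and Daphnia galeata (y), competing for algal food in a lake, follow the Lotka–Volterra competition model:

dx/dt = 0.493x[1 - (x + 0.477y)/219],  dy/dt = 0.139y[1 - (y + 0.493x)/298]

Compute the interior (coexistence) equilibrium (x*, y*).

Setting both brackets to zero gives the nullclines x + 0.477y = 219 and 0.493x + y = 298.
Substituting y = 298 - 0.493x into the first: x(1 - 0.477·0.493) = 219 - 0.477·298.
So x* = 76.9/0.765 = 100, and then y* = 298 - 0.493·100 = 248.

x* ≈ 100, y* ≈ 248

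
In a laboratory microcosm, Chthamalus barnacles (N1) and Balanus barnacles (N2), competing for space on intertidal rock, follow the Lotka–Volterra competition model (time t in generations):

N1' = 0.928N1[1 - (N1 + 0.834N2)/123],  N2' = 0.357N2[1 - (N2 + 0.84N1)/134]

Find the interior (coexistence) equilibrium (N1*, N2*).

Setting both brackets to zero gives the nullclines N1 + 0.834N2 = 123 and 0.84N1 + N2 = 134.
Substituting N2 = 134 - 0.84N1 into the first: N1(1 - 0.834·0.84) = 123 - 0.834·134.
So N1* = 11.2/0.299 = 37.6, and then N2* = 134 - 0.84·37.6 = 102.

N1* ≈ 37.6, N2* ≈ 102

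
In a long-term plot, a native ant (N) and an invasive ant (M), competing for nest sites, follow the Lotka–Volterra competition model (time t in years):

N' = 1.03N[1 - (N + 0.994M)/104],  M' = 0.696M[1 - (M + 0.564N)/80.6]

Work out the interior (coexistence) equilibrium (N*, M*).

Setting both brackets to zero gives the nullclines N + 0.994M = 104 and 0.564N + M = 80.6.
Substituting M = 80.6 - 0.564N into the first: N(1 - 0.994·0.564) = 104 - 0.994·80.6.
So N* = 23.9/0.439 = 54.4, and then M* = 80.6 - 0.564·54.4 = 49.9.

N* ≈ 54.4, M* ≈ 49.9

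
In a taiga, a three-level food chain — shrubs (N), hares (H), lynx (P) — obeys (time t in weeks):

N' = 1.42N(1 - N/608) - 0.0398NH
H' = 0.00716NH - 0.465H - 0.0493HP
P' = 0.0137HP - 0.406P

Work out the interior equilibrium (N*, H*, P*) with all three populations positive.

N* ≈ 103, H* ≈ 29.6, P* ≈ 5.52

From dP/dt = 0: 0.0137H* = 0.406, so H* = 29.6.
From dN/dt = 0: 1.42(1 - N*/608) = 0.0398·29.6, giving N* = 608·(1 - 0.831) = 103.
From dH/dt = 0: 0.00716·103 - 0.465 = 0.0493P*, so P* = 0.272/0.0493 = 5.52.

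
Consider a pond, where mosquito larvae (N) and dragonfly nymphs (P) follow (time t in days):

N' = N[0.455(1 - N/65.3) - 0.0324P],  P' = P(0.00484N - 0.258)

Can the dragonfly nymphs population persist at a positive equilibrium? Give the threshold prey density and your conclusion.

Threshold N = 53.3; K > 53.3, so yes, the predator persists.

The predator equation gives dP/dt > 0 only when N > 0.258/0.00484 = 53.3.
Without the predator, N → K = 65.3. Since 65.3 > 53.3, the predator can invade and persist.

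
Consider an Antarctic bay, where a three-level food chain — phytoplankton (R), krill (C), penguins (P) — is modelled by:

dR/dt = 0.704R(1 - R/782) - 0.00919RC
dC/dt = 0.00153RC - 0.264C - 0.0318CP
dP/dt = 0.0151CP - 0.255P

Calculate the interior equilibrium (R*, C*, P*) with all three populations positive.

R* ≈ 610, C* ≈ 16.9, P* ≈ 21

From dP/dt = 0: 0.0151C* = 0.255, so C* = 16.9.
From dR/dt = 0: 0.704(1 - R*/782) = 0.00919·16.9, giving R* = 782·(1 - 0.22) = 610.
From dC/dt = 0: 0.00153·610 - 0.264 = 0.0318P*, so P* = 0.669/0.0318 = 21.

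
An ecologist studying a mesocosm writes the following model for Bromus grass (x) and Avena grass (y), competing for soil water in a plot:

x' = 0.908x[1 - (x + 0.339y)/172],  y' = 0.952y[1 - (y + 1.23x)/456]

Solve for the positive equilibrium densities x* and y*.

Setting both brackets to zero gives the nullclines x + 0.339y = 172 and 1.23x + y = 456.
Substituting y = 456 - 1.23x into the first: x(1 - 0.339·1.23) = 172 - 0.339·456.
So x* = 17.4/0.583 = 29.9, and then y* = 456 - 1.23·29.9 = 419.

x* ≈ 29.9, y* ≈ 419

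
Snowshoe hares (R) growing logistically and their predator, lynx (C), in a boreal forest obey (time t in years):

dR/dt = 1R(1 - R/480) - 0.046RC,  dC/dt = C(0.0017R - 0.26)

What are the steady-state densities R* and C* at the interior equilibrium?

R* ≈ 153, C* ≈ 14.8

From dC/dt = 0 with C > 0: 0.0017R* = 0.26, so R* = 153.
Substitute into dR/dt = 0: 1(1 - 153/480) = 0.046C*.
The bracket is 0.681, giving C* = 0.681/0.046 = 14.8.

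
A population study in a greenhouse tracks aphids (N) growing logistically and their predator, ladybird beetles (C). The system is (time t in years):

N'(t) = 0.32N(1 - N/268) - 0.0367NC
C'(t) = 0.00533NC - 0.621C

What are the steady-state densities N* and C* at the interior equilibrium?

From dC/dt = 0 with C > 0: 0.00533N* = 0.621, so N* = 117.
Substitute into dN/dt = 0: 0.32(1 - 117/268) = 0.0367C*.
The bracket is 0.565, giving C* = 0.181/0.0367 = 4.93.

N* ≈ 117, C* ≈ 4.93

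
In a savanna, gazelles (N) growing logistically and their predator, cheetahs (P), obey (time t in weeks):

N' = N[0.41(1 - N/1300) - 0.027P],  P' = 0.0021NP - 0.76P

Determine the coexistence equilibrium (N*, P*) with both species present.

N* ≈ 362, P* ≈ 11

From dP/dt = 0 with P > 0: 0.0021N* = 0.76, so N* = 362.
Substitute into dN/dt = 0: 0.41(1 - 362/1300) = 0.027P*.
The bracket is 0.722, giving P* = 0.296/0.027 = 11.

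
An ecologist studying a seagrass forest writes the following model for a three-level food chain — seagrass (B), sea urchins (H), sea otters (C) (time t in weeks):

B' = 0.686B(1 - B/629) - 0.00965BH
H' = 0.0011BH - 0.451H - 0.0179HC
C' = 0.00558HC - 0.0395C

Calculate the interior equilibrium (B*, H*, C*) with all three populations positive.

From dC/dt = 0: 0.00558H* = 0.0395, so H* = 7.08.
From dB/dt = 0: 0.686(1 - B*/629) = 0.00965·7.08, giving B* = 629·(1 - 0.0996) = 566.
From dH/dt = 0: 0.0011·566 - 0.451 = 0.0179C*, so C* = 0.172/0.0179 = 9.61.

B* ≈ 566, H* ≈ 7.08, C* ≈ 9.61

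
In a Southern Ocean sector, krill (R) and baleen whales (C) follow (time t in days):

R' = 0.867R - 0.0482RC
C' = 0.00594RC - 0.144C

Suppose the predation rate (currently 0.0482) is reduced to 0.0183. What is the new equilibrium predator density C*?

At the interior fixed point, setting dR/dt = 0 with R > 0 fixes C* = (prey growth rate)/(RC coefficient) — independent of the other coefficients.
With the change, C* = 0.867/0.0183 = 47.4; it rises from 18.

C* ≈ 47.4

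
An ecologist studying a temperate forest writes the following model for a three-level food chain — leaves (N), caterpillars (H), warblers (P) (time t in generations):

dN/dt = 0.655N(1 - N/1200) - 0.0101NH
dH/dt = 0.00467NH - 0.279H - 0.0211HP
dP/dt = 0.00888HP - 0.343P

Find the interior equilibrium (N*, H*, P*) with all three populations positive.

From dP/dt = 0: 0.00888H* = 0.343, so H* = 38.6.
From dN/dt = 0: 0.655(1 - N*/1200) = 0.0101·38.6, giving N* = 1200·(1 - 0.596) = 485.
From dH/dt = 0: 0.00467·485 - 0.279 = 0.0211P*, so P* = 1.99/0.0211 = 94.2.

N* ≈ 485, H* ≈ 38.6, P* ≈ 94.2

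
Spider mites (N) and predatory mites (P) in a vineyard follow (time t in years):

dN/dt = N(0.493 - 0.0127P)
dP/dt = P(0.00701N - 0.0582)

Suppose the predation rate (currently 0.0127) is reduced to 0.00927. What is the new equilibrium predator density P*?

P* ≈ 53.2

At the interior fixed point, setting dN/dt = 0 with N > 0 fixes P* = (prey growth rate)/(NP coefficient) — independent of the other coefficients.
With the change, P* = 0.493/0.00927 = 53.2; it rises from 38.8.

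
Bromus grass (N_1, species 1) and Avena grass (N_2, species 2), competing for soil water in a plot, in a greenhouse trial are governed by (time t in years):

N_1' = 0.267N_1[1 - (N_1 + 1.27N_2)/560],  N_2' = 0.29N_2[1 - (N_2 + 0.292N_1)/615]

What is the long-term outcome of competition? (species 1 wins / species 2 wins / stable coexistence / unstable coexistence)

species 2 excludes species 1

Compare the nullcline intercepts: K1/α12 = 560/1.27 = 441 < K2 = 615; K2/α21 = 615/0.292 = 2110 > K1 = 560.
Since the inequalities point opposite ways, species 2 can invade but species 1 cannot.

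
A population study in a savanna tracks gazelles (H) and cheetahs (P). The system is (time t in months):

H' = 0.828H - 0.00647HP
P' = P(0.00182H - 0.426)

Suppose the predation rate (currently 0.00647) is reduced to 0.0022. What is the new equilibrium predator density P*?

P* ≈ 376

At the interior fixed point, setting dH/dt = 0 with H > 0 fixes P* = (prey growth rate)/(HP coefficient) — independent of the other coefficients.
With the change, P* = 0.828/0.0022 = 376; it rises from 128.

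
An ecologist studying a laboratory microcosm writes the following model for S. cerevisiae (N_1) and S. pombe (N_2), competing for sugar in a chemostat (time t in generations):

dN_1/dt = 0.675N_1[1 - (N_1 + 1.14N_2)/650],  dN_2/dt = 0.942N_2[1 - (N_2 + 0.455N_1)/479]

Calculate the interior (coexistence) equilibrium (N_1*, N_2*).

N_1* ≈ 216, N_2* ≈ 381

Setting both brackets to zero gives the nullclines N_1 + 1.14N_2 = 650 and 0.455N_1 + N_2 = 479.
Substituting N_2 = 479 - 0.455N_1 into the first: N_1(1 - 1.14·0.455) = 650 - 1.14·479.
So N_1* = 104/0.481 = 216, and then N_2* = 479 - 0.455·216 = 381.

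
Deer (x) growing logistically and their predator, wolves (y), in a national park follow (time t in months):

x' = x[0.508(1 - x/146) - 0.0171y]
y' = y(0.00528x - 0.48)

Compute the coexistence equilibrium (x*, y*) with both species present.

From dy/dt = 0 with y > 0: 0.00528x* = 0.48, so x* = 90.9.
Substitute into dx/dt = 0: 0.508(1 - 90.9/146) = 0.0171y*.
The bracket is 0.377, giving y* = 0.192/0.0171 = 11.2.

x* ≈ 90.9, y* ≈ 11.2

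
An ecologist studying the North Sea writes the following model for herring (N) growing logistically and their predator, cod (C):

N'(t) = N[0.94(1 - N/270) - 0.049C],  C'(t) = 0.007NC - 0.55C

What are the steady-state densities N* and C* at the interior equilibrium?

From dC/dt = 0 with C > 0: 0.007N* = 0.55, so N* = 78.6.
Substitute into dN/dt = 0: 0.94(1 - 78.6/270) = 0.049C*.
The bracket is 0.709, giving C* = 0.666/0.049 = 13.6.

N* ≈ 78.6, C* ≈ 13.6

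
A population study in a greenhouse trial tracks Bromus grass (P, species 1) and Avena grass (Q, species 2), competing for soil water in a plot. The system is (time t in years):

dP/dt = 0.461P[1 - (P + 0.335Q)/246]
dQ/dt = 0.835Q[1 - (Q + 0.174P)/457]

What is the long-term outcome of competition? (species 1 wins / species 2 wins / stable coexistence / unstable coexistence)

Compare the nullcline intercepts: K1/α12 = 246/0.335 = 734 > K2 = 457; K2/α21 = 457/0.174 = 2630 > K1 = 246.
Since both inequalities hold, each species can invade when rare, so the interior equilibrium is stable.

stable coexistence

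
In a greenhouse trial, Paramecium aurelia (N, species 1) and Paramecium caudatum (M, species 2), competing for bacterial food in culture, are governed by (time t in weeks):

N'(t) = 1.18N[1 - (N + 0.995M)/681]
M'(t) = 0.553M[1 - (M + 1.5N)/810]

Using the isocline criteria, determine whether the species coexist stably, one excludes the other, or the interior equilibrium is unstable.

unstable coexistence (outcome depends on initial conditions)

Compare the nullcline intercepts: K1/α12 = 681/0.995 = 684 < K2 = 810; K2/α21 = 810/1.5 = 540 < K1 = 681.
Since both are reversed, neither can invade when rare; the interior point is a saddle.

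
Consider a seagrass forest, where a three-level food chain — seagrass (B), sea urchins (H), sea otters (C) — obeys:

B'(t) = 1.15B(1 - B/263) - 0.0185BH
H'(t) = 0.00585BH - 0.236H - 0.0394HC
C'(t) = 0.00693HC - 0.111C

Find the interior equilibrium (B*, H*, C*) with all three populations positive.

B* ≈ 195, H* ≈ 16, C* ≈ 23

From dC/dt = 0: 0.00693H* = 0.111, so H* = 16.
From dB/dt = 0: 1.15(1 - B*/263) = 0.0185·16, giving B* = 263·(1 - 0.258) = 195.
From dH/dt = 0: 0.00585·195 - 0.236 = 0.0394C*, so C* = 0.906/0.0394 = 23.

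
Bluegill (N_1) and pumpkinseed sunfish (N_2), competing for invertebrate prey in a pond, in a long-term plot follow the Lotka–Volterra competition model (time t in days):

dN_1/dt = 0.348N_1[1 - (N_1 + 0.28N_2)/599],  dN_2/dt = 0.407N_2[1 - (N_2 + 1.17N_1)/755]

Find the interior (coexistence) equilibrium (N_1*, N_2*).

N_1* ≈ 576, N_2* ≈ 80.6

Setting both brackets to zero gives the nullclines N_1 + 0.28N_2 = 599 and 1.17N_1 + N_2 = 755.
Substituting N_2 = 755 - 1.17N_1 into the first: N_1(1 - 0.28·1.17) = 599 - 0.28·755.
So N_1* = 388/0.672 = 576, and then N_2* = 755 - 1.17·576 = 80.6.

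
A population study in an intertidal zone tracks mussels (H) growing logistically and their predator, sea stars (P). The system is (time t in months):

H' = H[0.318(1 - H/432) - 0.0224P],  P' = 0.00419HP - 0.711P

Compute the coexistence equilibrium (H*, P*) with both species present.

From dP/dt = 0 with P > 0: 0.00419H* = 0.711, so H* = 170.
Substitute into dH/dt = 0: 0.318(1 - 170/432) = 0.0224P*.
The bracket is 0.607, giving P* = 0.193/0.0224 = 8.62.

H* ≈ 170, P* ≈ 8.62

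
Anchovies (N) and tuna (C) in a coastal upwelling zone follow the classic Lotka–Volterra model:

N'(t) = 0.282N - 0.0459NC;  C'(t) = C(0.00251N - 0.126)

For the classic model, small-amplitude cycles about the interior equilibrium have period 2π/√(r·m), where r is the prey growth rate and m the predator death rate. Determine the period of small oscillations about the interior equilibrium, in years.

Here r = 0.282 and m = 0.126, so r·m = 0.0355.
ω = √0.0355 = 0.188 per year, hence T = 2π/ω ≈ 33.3 years.

T ≈ 33.3 years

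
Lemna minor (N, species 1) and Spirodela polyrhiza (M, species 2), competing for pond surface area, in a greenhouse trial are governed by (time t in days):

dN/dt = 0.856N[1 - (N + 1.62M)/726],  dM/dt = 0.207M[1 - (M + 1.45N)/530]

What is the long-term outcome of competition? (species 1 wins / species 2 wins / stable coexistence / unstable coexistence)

Compare the nullcline intercepts: K1/α12 = 726/1.62 = 448 < K2 = 530; K2/α21 = 530/1.45 = 366 < K1 = 726.
Since both are reversed, neither can invade when rare; the interior point is a saddle.

unstable coexistence (outcome depends on initial conditions)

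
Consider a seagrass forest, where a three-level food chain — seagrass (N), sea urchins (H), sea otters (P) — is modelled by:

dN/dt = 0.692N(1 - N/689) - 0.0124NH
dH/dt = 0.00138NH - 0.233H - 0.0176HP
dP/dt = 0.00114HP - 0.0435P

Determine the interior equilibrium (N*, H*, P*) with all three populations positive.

N* ≈ 218, H* ≈ 38.2, P* ≈ 3.85

From dP/dt = 0: 0.00114H* = 0.0435, so H* = 38.2.
From dN/dt = 0: 0.692(1 - N*/689) = 0.0124·38.2, giving N* = 689·(1 - 0.684) = 218.
From dH/dt = 0: 0.00138·218 - 0.233 = 0.0176P*, so P* = 0.0677/0.0176 = 3.85.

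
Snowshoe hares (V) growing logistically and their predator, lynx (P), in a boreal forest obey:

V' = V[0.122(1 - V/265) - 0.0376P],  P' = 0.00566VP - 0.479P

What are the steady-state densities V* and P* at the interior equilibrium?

V* ≈ 84.6, P* ≈ 2.21

From dP/dt = 0 with P > 0: 0.00566V* = 0.479, so V* = 84.6.
Substitute into dV/dt = 0: 0.122(1 - 84.6/265) = 0.0376P*.
The bracket is 0.681, giving P* = 0.083/0.0376 = 2.21.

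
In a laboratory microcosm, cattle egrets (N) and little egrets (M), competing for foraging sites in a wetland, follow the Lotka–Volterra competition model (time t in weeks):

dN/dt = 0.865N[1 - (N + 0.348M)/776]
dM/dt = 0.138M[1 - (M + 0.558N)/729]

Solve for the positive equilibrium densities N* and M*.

Setting both brackets to zero gives the nullclines N + 0.348M = 776 and 0.558N + M = 729.
Substituting M = 729 - 0.558N into the first: N(1 - 0.348·0.558) = 776 - 0.348·729.
So N* = 522/0.806 = 648, and then M* = 729 - 0.558·648 = 367.

N* ≈ 648, M* ≈ 367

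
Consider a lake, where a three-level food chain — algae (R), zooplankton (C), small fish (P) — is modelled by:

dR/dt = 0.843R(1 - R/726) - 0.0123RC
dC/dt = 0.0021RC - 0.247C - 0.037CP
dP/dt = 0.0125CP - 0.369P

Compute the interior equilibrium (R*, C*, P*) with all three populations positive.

From dP/dt = 0: 0.0125C* = 0.369, so C* = 29.5.
From dR/dt = 0: 0.843(1 - R*/726) = 0.0123·29.5, giving R* = 726·(1 - 0.431) = 413.
From dC/dt = 0: 0.0021·413 - 0.247 = 0.037P*, so P* = 0.621/0.037 = 16.8.

R* ≈ 413, C* ≈ 29.5, P* ≈ 16.8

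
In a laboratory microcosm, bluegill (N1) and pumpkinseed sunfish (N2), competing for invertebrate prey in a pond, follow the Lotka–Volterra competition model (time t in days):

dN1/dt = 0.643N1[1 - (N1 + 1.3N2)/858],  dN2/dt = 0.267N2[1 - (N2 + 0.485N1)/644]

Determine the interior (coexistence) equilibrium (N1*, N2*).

Setting both brackets to zero gives the nullclines N1 + 1.3N2 = 858 and 0.485N1 + N2 = 644.
Substituting N2 = 644 - 0.485N1 into the first: N1(1 - 1.3·0.485) = 858 - 1.3·644.
So N1* = 20.8/0.37 = 56.3, and then N2* = 644 - 0.485·56.3 = 617.

N1* ≈ 56.3, N2* ≈ 617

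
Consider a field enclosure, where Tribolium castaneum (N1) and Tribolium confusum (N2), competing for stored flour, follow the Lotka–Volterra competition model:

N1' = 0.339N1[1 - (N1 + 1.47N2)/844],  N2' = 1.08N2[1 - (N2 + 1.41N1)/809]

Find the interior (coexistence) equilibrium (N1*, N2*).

Setting both brackets to zero gives the nullclines N1 + 1.47N2 = 844 and 1.41N1 + N2 = 809.
Substituting N2 = 809 - 1.41N1 into the first: N1(1 - 1.47·1.41) = 844 - 1.47·809.
So N1* = -345/-1.07 = 322, and then N2* = 809 - 1.41·322 = 355.

N1* ≈ 322, N2* ≈ 355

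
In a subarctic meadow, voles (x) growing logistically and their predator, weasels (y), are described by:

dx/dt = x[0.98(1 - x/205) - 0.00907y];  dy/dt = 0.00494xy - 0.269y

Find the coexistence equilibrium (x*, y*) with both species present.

x* ≈ 54.5, y* ≈ 79.3

From dy/dt = 0 with y > 0: 0.00494x* = 0.269, so x* = 54.5.
Substitute into dx/dt = 0: 0.98(1 - 54.5/205) = 0.00907y*.
The bracket is 0.734, giving y* = 0.72/0.00907 = 79.3.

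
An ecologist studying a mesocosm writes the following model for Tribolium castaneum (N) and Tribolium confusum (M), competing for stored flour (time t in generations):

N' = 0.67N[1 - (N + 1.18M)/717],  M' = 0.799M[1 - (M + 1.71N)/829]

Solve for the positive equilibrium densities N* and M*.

Setting both brackets to zero gives the nullclines N + 1.18M = 717 and 1.71N + M = 829.
Substituting M = 829 - 1.71N into the first: N(1 - 1.18·1.71) = 717 - 1.18·829.
So N* = -261/-1.02 = 257, and then M* = 829 - 1.71·257 = 390.

N* ≈ 257, M* ≈ 390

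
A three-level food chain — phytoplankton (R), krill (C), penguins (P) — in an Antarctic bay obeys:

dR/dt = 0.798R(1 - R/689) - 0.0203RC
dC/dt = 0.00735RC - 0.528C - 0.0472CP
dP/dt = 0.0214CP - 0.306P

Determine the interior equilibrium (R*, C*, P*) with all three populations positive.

R* ≈ 438, C* ≈ 14.3, P* ≈ 57.1

From dP/dt = 0: 0.0214C* = 0.306, so C* = 14.3.
From dR/dt = 0: 0.798(1 - R*/689) = 0.0203·14.3, giving R* = 689·(1 - 0.364) = 438.
From dC/dt = 0: 0.00735·438 - 0.528 = 0.0472P*, so P* = 2.69/0.0472 = 57.1.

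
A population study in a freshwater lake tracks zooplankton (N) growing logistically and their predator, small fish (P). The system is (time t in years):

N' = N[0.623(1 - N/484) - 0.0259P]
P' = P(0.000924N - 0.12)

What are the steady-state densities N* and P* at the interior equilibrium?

From dP/dt = 0 with P > 0: 0.000924N* = 0.12, so N* = 130.
Substitute into dN/dt = 0: 0.623(1 - 130/484) = 0.0259P*.
The bracket is 0.732, giving P* = 0.456/0.0259 = 17.6.

N* ≈ 130, P* ≈ 17.6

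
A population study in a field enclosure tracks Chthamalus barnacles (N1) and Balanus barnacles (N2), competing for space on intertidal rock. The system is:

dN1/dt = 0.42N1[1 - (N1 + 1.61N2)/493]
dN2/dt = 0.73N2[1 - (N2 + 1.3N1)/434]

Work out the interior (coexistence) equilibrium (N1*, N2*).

N1* ≈ 188, N2* ≈ 189

Setting both brackets to zero gives the nullclines N1 + 1.61N2 = 493 and 1.3N1 + N2 = 434.
Substituting N2 = 434 - 1.3N1 into the first: N1(1 - 1.61·1.3) = 493 - 1.61·434.
So N1* = -206/-1.09 = 188, and then N2* = 434 - 1.3·188 = 189.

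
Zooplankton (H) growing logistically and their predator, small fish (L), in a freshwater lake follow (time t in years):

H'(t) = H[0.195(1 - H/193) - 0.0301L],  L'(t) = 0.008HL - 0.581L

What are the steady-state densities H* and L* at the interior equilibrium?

H* ≈ 72.6, L* ≈ 4.04

From dL/dt = 0 with L > 0: 0.008H* = 0.581, so H* = 72.6.
Substitute into dH/dt = 0: 0.195(1 - 72.6/193) = 0.0301L*.
The bracket is 0.624, giving L* = 0.122/0.0301 = 4.04.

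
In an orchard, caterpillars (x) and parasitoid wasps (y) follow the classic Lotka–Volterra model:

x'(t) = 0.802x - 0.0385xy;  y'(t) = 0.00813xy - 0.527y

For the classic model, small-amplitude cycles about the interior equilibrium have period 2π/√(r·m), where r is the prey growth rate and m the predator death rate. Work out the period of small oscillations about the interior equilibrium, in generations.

T ≈ 9.66 generations

Here r = 0.802 and m = 0.527, so r·m = 0.423.
ω = √0.423 = 0.65 per generation, hence T = 2π/ω ≈ 9.66 generations.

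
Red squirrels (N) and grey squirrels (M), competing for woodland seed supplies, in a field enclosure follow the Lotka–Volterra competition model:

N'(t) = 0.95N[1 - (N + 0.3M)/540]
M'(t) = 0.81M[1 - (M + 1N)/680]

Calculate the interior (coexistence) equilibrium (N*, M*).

N* ≈ 480, M* ≈ 200

Setting both brackets to zero gives the nullclines N + 0.3M = 540 and 1N + M = 680.
Substituting M = 680 - 1N into the first: N(1 - 0.3·1) = 540 - 0.3·680.
So N* = 336/0.7 = 480, and then M* = 680 - 1·480 = 200.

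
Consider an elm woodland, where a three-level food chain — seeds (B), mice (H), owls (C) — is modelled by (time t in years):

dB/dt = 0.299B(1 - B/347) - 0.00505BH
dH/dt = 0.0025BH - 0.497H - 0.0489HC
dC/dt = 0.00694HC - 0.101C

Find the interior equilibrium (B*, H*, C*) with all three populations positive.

B* ≈ 262, H* ≈ 14.6, C* ≈ 3.22

From dC/dt = 0: 0.00694H* = 0.101, so H* = 14.6.
From dB/dt = 0: 0.299(1 - B*/347) = 0.00505·14.6, giving B* = 347·(1 - 0.246) = 262.
From dH/dt = 0: 0.0025·262 - 0.497 = 0.0489C*, so C* = 0.157/0.0489 = 3.22.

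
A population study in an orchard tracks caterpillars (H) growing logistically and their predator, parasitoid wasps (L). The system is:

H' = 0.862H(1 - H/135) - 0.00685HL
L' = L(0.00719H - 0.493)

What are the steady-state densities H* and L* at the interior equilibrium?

From dL/dt = 0 with L > 0: 0.00719H* = 0.493, so H* = 68.6.
Substitute into dH/dt = 0: 0.862(1 - 68.6/135) = 0.00685L*.
The bracket is 0.492, giving L* = 0.424/0.00685 = 61.9.

H* ≈ 68.6, L* ≈ 61.9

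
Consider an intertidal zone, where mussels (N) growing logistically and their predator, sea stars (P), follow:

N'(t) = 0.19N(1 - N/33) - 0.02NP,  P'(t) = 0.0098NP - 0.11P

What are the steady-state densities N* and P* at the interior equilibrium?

N* ≈ 11.2, P* ≈ 6.27

From dP/dt = 0 with P > 0: 0.0098N* = 0.11, so N* = 11.2.
Substitute into dN/dt = 0: 0.19(1 - 11.2/33) = 0.02P*.
The bracket is 0.66, giving P* = 0.125/0.02 = 6.27.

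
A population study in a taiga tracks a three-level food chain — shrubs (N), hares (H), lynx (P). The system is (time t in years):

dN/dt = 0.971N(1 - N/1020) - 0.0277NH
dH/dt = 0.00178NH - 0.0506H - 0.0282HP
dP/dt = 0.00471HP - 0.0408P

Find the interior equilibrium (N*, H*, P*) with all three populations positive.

From dP/dt = 0: 0.00471H* = 0.0408, so H* = 8.66.
From dN/dt = 0: 0.971(1 - N*/1020) = 0.0277·8.66, giving N* = 1020·(1 - 0.247) = 768.
From dH/dt = 0: 0.00178·768 - 0.0506 = 0.0282P*, so P* = 1.32/0.0282 = 46.7.

N* ≈ 768, H* ≈ 8.66, P* ≈ 46.7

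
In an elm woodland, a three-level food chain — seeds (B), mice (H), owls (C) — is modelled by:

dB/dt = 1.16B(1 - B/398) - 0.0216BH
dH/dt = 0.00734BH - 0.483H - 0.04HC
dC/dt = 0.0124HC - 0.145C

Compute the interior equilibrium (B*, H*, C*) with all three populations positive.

B* ≈ 311, H* ≈ 11.7, C* ≈ 45.1

From dC/dt = 0: 0.0124H* = 0.145, so H* = 11.7.
From dB/dt = 0: 1.16(1 - B*/398) = 0.0216·11.7, giving B* = 398·(1 - 0.218) = 311.
From dH/dt = 0: 0.00734·311 - 0.483 = 0.04C*, so C* = 1.8/0.04 = 45.1.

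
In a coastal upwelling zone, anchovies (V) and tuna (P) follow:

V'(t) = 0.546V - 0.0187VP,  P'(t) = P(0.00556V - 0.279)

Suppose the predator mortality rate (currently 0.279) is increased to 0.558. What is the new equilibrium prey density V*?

At the interior fixed point, setting dP/dt = 0 with P > 0 fixes V* = (predator death rate)/(VP coefficient) — independent of the other coefficients.
With the change, V* = 0.558/0.00556 = 100; it rises from 50.2.

V* ≈ 100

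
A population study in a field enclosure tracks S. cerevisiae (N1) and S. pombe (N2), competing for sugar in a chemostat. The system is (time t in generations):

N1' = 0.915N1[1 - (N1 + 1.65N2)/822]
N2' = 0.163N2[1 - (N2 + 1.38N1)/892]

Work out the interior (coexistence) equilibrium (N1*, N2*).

N1* ≈ 509, N2* ≈ 190

Setting both brackets to zero gives the nullclines N1 + 1.65N2 = 822 and 1.38N1 + N2 = 892.
Substituting N2 = 892 - 1.38N1 into the first: N1(1 - 1.65·1.38) = 822 - 1.65·892.
So N1* = -650/-1.28 = 509, and then N2* = 892 - 1.38·509 = 190.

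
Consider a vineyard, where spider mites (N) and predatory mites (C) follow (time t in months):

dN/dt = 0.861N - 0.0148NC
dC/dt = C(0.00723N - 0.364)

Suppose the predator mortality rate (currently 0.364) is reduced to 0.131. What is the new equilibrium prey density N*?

N* ≈ 18.1

At the interior fixed point, setting dC/dt = 0 with C > 0 fixes N* = (predator death rate)/(NC coefficient) — independent of the other coefficients.
With the change, N* = 0.131/0.00723 = 18.1; it falls from 50.3.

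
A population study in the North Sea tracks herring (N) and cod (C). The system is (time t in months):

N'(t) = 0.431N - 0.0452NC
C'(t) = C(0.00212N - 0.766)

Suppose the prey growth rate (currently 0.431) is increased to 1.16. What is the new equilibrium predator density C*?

At the interior fixed point, setting dN/dt = 0 with N > 0 fixes C* = (prey growth rate)/(NC coefficient) — independent of the other coefficients.
With the change, C* = 1.16/0.0452 = 25.7; it rises from 9.54.

C* ≈ 25.7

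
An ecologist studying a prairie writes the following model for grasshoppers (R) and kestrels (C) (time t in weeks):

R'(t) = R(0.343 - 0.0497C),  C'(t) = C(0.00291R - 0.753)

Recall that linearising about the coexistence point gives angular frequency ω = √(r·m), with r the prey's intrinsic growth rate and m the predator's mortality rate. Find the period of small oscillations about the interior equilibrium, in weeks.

T ≈ 12.4 weeks

Here r = 0.343 and m = 0.753, so r·m = 0.258.
ω = √0.258 = 0.508 per week, hence T = 2π/ω ≈ 12.4 weeks.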